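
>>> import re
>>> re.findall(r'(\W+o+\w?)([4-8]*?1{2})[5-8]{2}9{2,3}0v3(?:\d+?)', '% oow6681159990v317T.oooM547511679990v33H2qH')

Pattern: one or more of a non-word character, then one or more of the literal 'o', then optionally a word character (captured); then zero or more of a character in [4-8] (lazy), then exactly 2 of the literal '1' (captured); then exactly 2 of a character in [5-8], then 2 to 3 of the literal '9', then the literal '0v3'; then one or more of a digit (lazy) (non-capturing group).
Matches: at [20:40] match '.oooM547511679990v33', groups = ('.oooM', '547511').
`findall` packs the 2 group values into a tuple for every match.

[('.oooM', '547511')]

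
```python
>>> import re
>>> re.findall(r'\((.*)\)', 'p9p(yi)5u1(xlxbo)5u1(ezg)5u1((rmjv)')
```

['yi)5u1(xlxbo)5u1(ezg)5u1((rmjv']

Because there's exactly one group, `findall` drops the full match and keeps group 1 from the one hit.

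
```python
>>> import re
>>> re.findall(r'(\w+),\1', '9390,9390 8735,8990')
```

`\1` is not a pattern — it's the concrete string captured by group 1, re-applied verbatim.
Matches: at [0:9] match '9390,9390', group 1 = '9390'.
One capturing group, so `findall` returns just the captured substring from the one match — 1 in all.

['9390']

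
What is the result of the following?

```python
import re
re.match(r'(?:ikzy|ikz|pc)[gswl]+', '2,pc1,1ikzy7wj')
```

`match` is anchored at position 0; if the pattern doesn't fit there, it returns None.
Here the pattern fails at index 0, so the call returns None.

None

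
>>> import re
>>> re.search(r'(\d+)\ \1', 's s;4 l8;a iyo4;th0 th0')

None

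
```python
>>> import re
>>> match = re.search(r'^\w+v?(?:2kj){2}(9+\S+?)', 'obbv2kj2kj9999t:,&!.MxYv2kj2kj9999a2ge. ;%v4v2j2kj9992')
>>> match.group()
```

'obbv2kj2kj9999t'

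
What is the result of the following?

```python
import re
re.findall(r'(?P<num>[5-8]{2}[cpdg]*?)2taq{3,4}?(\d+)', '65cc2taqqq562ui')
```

The pattern matches exactly 2 of a character in [5-8], then zero or more of one of [cpdg] (lazy) (captured as 'num'); then the literal '2ta', then 3 to 4 of a literal 'q' (lazy); then one or more of a digit (captured).
2 groups means the one result is a tuple of 2 captured strings — 1 here.

[('65cc', '562')]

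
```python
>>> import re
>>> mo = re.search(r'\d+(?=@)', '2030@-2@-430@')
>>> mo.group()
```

Lookahead/lookbehind check context without consuming it, so the matched span excludes the asserted characters.
The match spans [0:4] → '2030'.

'2030'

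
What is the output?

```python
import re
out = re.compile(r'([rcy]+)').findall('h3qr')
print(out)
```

Pattern: one or more of one of [rcy] (captured).
Scanning left to right: at [3:4] match 'r', group 1 = 'r'.
Because there's exactly one group, `findall` drops the full match and keeps group 1 from the one hit.

['r']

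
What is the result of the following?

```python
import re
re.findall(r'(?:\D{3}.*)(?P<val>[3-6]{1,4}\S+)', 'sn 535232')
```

Pattern: exactly 3 of a non-digit, then zero or more of any character (non-capturing group); then 1 to 4 of a character in [3-6], then one or more of a non-whitespace character (captured as 'val').
Matches: at [0:9] match 'sn 535232', group 1 = '32'.
Because there's exactly one group, `findall` drops the full match and keeps group 1 from the one hit.

['32']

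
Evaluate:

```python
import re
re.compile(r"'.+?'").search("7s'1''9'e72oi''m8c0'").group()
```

Lazy quantifiers expand one character at a time until the remainder of the pattern can match.
`re.search` tries every starting position until one works.
The match spans [2:5] → "'1'".

"'1'"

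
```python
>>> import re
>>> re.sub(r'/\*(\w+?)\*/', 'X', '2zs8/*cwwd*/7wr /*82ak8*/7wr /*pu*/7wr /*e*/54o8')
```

'2zs8X7wr X7wr X7wr X54o8'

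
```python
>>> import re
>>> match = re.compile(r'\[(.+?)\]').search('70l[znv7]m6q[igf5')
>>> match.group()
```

`search` walks the string left to right and returns the first match it finds.
The match spans [3:9] → '[znv7]'.
Captured: group 1 = 'znv7'.

'[znv7]'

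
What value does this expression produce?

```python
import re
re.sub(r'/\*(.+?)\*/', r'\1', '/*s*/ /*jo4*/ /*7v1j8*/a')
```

's jo4 7v1j8a'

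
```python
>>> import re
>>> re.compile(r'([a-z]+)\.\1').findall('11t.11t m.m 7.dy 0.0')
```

['m']

The backreference `\1` re-matches whatever the first group consumed, character for character.
Matches: at [8:11] match 'm.m', group 1 = 'm'.
With a single group, `findall` returns only what that group captured — 1 item.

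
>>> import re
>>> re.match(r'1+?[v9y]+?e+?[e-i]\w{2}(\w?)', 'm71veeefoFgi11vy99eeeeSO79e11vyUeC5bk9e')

This matches one or more of a literal '1' (lazy), then one or more of one of [v9y] (lazy); then one or more of the literal 'e' (lazy), then a character in [e-i], then exactly 2 of a word character; then optionally a word character (captured).
With `match`, the pattern is implicitly anchored at the beginning.
Here the string doesn't start with a match, so the call returns None.

None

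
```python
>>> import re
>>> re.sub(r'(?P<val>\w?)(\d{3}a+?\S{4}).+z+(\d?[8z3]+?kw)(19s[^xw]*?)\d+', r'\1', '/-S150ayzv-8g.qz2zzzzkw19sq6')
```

'/-S'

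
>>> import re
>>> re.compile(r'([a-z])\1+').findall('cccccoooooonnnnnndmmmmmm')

A backreference is literal: `\1` must see the identical characters the first group matched.
Because there's exactly one group, `findall` drops the full match and keeps group 1 from each hit.

['c', 'o', 'n', 'm']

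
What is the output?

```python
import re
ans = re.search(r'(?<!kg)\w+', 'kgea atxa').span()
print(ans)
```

(0, 4)

`(?!…)`/`(?<!…)` only lets a position through if the neighbouring text does NOT match; no characters are consumed.
Unlike `match`, `search` isn't anchored — it looks for the pattern anywhere in the string.
The match spans [0:4] → 'kgea'.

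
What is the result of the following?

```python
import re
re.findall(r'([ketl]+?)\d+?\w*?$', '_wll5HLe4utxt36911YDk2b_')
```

['ll']

This matches one or more of one of [ketl] (lazy) (captured); then one or more of a digit (lazy), then zero or more of a word character (lazy); then anchored at the end.
One capturing group, so `findall` returns just the captured substring from the one match — 1 in all.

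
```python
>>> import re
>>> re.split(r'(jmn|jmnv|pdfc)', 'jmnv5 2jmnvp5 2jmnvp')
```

Branches in `(...|...)` are attempted left-to-right; the first branch that allows the whole pattern to succeed is taken.
Because the pattern has a capturing group, `split` also inserts each captured text between the pieces.

['', 'jmn', 'v5 2', 'jmn', 'vp5 2', 'jmn', 'vp']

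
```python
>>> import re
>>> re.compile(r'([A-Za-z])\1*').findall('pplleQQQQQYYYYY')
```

['p', 'l', 'e', 'Q', 'Y']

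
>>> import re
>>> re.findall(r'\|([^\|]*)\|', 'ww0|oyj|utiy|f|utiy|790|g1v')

Walking the string: at [3:8] match '|oyj|', group 1 = 'oyj'; at [12:15] match '|f|', group 1 = 'f'; at [19:24] match '|790|', group 1 = '790'.
Because there's exactly one group, `findall` drops the full match and keeps group 1 from each hit.

['oyj', 'f', '790']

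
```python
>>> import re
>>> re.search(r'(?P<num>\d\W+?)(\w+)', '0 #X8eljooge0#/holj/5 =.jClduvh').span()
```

The pattern matches a digit, then one or more of a non-word character (lazy) (captured as 'num'); then one or more of a word character (captured).
`re.search` tries every starting position until one works.
The match spans [0:13] → '0 #X8eljooge0'.
Captured: group 1 = '0 #', group 2 = 'X8eljooge0'.

(0, 13)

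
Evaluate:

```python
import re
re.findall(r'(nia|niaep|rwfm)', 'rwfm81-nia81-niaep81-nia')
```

['rwfm', 'nia', 'nia', 'nia']

Alternation tries branches left to right and keeps the first one that lets the overall match succeed at that position.
Matches: at [0:4] match 'rwfm', group 1 = 'rwfm'; at [7:10] match 'nia', group 1 = 'nia'; at [13:16] match 'nia', group 1 = 'nia'; at [21:24] match 'nia', group 1 = 'nia'.
`findall` collects group 1 from each match (4 total).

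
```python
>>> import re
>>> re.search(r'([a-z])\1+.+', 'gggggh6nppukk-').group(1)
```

'g'

The backreference `\1` re-matches whatever the first group consumed, character for character.
`re.search` scans for the first position where the pattern succeeds.
The match spans [0:14] → 'gggggh6nppukk-'.
Captured: group 1 = 'g'.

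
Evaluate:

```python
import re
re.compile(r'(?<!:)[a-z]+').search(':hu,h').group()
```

'u'

`(?!…)`/`(?<!…)` only lets a position through if the neighbouring text does NOT match; no characters are consumed.
`search` walks the string left to right and returns the first match it finds.
The match spans [2:3] → 'u'.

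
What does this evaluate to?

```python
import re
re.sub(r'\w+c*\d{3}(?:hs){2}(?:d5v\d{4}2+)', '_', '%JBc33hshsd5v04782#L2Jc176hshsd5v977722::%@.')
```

This matches one or more of a word character; then zero or more of a literal 'c', then exactly 3 of a digit, then the literal 'hs' repeated 2 times; then the literal 'd5v', then exactly 4 of a digit, then one or more of a literal '2' (non-capturing group).
Matches: at [19:39] → 'L2Jc176hshsd5v977722'.
Every occurrence is swapped for '_'.

'%JBc33hshsd5v04782#_::%@.'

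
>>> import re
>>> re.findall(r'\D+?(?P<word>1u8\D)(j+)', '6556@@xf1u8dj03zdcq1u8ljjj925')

This matches one or more of a non-digit (lazy); then the literal '1u8', then a non-digit (captured as 'word'); then one or more of a literal 'j' (captured).
Matches: at [4:13] match '@@xf1u8dj', groups = ('1u8d', 'j'); at [15:26] match 'zdcq1u8ljjj', groups = ('1u8l', 'jjj').
Multiple groups make `findall` return tuples — one 2-tuple for each match.

[('1u8d', 'j'), ('1u8l', 'jjj')]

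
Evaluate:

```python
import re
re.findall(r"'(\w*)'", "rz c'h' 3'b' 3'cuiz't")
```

['h', 'b', 'cuiz']

`findall` collects group 1 from each match (3 total).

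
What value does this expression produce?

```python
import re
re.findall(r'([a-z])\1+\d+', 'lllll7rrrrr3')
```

`\1` is not a pattern — it's the concrete string captured by group 1, re-applied verbatim.
Scanning left to right: at [0:6] match 'lllll7', group 1 = 'l'; at [6:12] match 'rrrrr3', group 1 = 'r'.
`findall` collects group 1 from each match (2 total).

['l', 'r']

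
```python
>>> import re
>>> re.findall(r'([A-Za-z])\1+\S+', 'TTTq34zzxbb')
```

A backreference is literal: `\1` must see the identical characters the first group matched.
Because there's exactly one group, `findall` drops the full match and keeps group 1 from the one hit.

['T']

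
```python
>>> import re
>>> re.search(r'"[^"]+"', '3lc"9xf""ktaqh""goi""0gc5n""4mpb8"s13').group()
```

'"9xf"'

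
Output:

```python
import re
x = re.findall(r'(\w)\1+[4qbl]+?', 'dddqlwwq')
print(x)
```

The backreference `\1` re-matches whatever the first group consumed, character for character.
Scanning left to right: at [0:4] match 'dddq', group 1 = 'd'; at [5:8] match 'wwq', group 1 = 'w'.
`findall` collects group 1 from each match (2 total).

['d', 'w']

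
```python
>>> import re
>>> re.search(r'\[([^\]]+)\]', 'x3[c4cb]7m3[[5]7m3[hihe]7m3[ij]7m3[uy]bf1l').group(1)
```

'c4cb'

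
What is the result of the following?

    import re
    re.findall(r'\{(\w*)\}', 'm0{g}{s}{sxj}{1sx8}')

['g', 's', 'sxj', '1sx8']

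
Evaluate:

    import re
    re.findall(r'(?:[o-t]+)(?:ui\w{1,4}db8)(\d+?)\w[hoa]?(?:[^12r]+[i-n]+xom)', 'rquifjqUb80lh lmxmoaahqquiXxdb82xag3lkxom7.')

['2']

The pattern matches one or more of a character in [o-t] (non-capturing group); then the literal 'ui', then 1 to 4 of a word character, then the literal 'db8' (non-capturing group); then one or more of a digit (lazy) (captured); then a word character, then optionally one of [hoa]; then one or more of any character except [12r], then one or more of a character in [i-n], then the literal 'xom' (non-capturing group).
Matches: at [22:41] match 'qquiXxdb82xag3lkxom', group 1 = '2'.
Because there's exactly one group, `findall` drops the full match and keeps group 1 from the one hit.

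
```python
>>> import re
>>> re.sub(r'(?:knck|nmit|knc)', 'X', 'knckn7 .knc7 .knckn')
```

Alternation isn't longest-match — the leftmost alternative that fits at this position is chosen.
Each match is replaced by 'X'.

'Xn7 .X7 .Xn'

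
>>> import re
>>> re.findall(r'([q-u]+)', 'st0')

The pattern matches one or more of a character in [q-u] (captured).
Scanning left to right: at [0:2] match 'st', group 1 = 'st'.
One capturing group, so `findall` returns just the captured substring from the one match — 1 in all.

['st']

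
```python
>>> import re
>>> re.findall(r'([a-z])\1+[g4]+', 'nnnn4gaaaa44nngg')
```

['n', 'a', 'n']

`\1` is not a pattern — it's the concrete string captured by group 1, re-applied verbatim.
Scanning left to right: at [0:6] match 'nnnn4g', group 1 = 'n'; at [6:12] match 'aaaa44', group 1 = 'a'; at [12:16] match 'nngg', group 1 = 'n'.
`findall` collects group 1 from each match (3 total).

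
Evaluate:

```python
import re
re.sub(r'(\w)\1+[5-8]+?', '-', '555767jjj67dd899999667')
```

'-67-7--67'

A backreference is literal: `\1` must see the identical characters the first group matched.
Each match is replaced by '-'.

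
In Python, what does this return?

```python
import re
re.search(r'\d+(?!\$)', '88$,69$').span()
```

The negative lookahead/lookbehind blocks any match where the forbidden context is present.
`search` walks the string left to right and returns the first match it finds.
The match spans [0:1] → '8'.

(0, 1)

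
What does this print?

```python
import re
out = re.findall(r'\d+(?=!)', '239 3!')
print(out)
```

['3']

The lookaround is zero-width — it requires the adjacent text to match without consuming it, so the asserted text isn't part of the match.
No capturing groups, so `findall` returns the 1 full match string.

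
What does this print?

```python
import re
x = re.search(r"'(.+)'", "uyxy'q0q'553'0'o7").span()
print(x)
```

(4, 15)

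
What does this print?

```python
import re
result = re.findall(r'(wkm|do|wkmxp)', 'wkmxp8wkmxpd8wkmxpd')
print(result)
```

['wkm', 'wkm', 'wkm']

Alternation isn't longest-match — the leftmost alternative that fits at this position is chosen.
Walking the string: at [0:3] match 'wkm', group 1 = 'wkm'; at [6:9] match 'wkm', group 1 = 'wkm'; at [13:16] match 'wkm', group 1 = 'wkm'.
One capturing group, so `findall` returns just the captured substring from each match — 3 in all.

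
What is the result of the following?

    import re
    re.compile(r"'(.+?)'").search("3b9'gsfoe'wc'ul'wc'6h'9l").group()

"'gsfoe'"

The match spans [3:10] → "'gsfoe'".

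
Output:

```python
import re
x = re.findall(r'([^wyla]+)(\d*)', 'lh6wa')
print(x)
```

The pattern matches one or more of any character except [wyla] (captured); then zero or more of a digit (captured).
With 2 capturing groups, `findall` returns a 2-tuple per match.

[('h6', '')]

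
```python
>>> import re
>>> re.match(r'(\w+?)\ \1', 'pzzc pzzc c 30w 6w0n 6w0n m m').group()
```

`\1` is not a pattern — it's the concrete string captured by group 1, re-applied verbatim.
With `match`, the pattern is implicitly anchored at the beginning.
The match spans [0:9] → 'pzzc pzzc'.
Captured: group 1 = 'pzzc'.

'pzzc pzzc'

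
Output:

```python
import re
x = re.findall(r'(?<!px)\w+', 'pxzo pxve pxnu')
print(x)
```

['pxzo', 'pxve', 'pxnu']

`(?!…)`/`(?<!…)` only lets a position through if the neighbouring text does NOT match; no characters are consumed.
Matches: at [0:4] → 'pxzo'; at [5:9] → 'pxve'; at [10:14] → 'pxnu'.
Since nothing is captured, `findall` lists the 3 matched substrings directly.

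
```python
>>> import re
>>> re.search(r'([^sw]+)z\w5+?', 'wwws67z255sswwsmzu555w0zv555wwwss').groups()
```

('67',)

The pattern matches one or more of any character except [sw] (captured); then a literal 'z', then a word character, then one or more of a literal '5' (lazy).
A `+?`/`*?`/`{m,n}?` starts at its minimum and grows only as far as needed for what follows to match.
Unlike `match`, `search` isn't anchored — it looks for the pattern anywhere in the string.
The match spans [4:9] → '67z25'.
Captured: group 1 = '67'.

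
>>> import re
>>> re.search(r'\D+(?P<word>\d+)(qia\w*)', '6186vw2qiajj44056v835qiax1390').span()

The pattern matches one or more of a non-digit; then one or more of a digit (captured as 'word'); then the literal 'qia', then zero or more of a word character (captured).
`re.search` tries every starting position until one works.
The match spans [4:29] → 'vw2qiajj44056v835qiax1390'.
Captured: group 1 = '2', group 2 = 'qiajj44056v835qiax1390'.

(4, 29)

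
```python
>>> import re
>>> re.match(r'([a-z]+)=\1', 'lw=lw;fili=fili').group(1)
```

'lw'

After group 1 captures some text, `\1` only succeeds where that same text appears again.
`re.match` only tries the pattern at the start of the string.
The match spans [0:5] → 'lw=lw'.
Captured: group 1 = 'lw'.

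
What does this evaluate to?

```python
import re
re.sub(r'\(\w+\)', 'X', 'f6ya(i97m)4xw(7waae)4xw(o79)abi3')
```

'f6yaX4xwX4xwXabi3'

Each match is replaced by 'X'.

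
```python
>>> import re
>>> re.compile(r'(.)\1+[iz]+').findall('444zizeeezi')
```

The backreference `\1` re-matches whatever the first group consumed, character for character.
Matches: at [0:6] match '444ziz', group 1 = '4'; at [6:11] match 'eeezi', group 1 = 'e'.
Because there's exactly one group, `findall` drops the full match and keeps group 1 from each hit.

['4', 'e']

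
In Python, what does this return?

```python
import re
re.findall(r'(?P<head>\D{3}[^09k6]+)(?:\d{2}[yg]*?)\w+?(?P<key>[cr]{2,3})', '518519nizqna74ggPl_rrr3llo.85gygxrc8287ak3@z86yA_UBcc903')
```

[('nizqna74ggPl_rrr3llo.', 'rc')]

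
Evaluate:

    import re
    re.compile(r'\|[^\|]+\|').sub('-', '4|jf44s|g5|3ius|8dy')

'4-g5-8dy'

Matches: at [1:8] → '|jf44s|'; at [10:16] → '|3ius|'.
Every occurrence is swapped for '-'.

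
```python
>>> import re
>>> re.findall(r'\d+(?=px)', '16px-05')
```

['16']

Because the assertion is zero-width, the text it checks is not consumed and won't appear in the result.
Since nothing is captured, `findall` lists the 1 matched substring directly.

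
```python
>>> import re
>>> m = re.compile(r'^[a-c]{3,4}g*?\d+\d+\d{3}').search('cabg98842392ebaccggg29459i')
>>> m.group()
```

This matches anchored at the start of the string; then 3 to 4 of a character in [a-c], then zero or more of the literal 'g' (lazy), then one or more of a digit; then one or more of a digit, then exactly 3 of a digit.
`search` walks the string left to right and returns the first match it finds.
The match spans [0:12] → 'cabg98842392'.

'cabg98842392'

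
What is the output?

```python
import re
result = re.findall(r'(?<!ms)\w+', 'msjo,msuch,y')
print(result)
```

['msjo', 'msuch', 'y']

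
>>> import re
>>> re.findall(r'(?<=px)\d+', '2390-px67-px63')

The `(?=…)`/`(?<=…)` assertion just peeks at neighbouring text; it doesn't advance the match position.
Scanning left to right: at [7:9] → '67'; at [12:14] → '63'.
No capturing groups, so `findall` returns the 2 full match strings.

['67', '63']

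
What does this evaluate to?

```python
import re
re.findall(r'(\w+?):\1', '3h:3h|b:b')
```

['3h', 'b']

A backreference is literal: `\1` must see the identical characters the first group matched.
With a single group, `findall` returns only what that group captured — 2 items.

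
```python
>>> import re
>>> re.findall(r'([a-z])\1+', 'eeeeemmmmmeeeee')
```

The backreference `\1` re-matches whatever the first group consumed, character for character.
`findall` collects group 1 from each match (3 total).

['e', 'm', 'e']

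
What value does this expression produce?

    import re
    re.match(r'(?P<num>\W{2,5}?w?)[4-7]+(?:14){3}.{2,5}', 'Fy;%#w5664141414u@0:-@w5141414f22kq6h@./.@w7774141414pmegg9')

None

`re.match` only tries the pattern at the start of the string.
Here the string doesn't start with a match, so the call returns None.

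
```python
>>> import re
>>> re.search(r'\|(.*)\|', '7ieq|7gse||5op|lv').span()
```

(4, 15)

`re.search` scans for the first position where the pattern succeeds.
The match spans [4:15] → '|7gse||5op|'.
Captured: group 1 = '7gse||5op'.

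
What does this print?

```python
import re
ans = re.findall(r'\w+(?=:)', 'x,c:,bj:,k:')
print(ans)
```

['c', 'bj', 'k']

Because the assertion is zero-width, the text it checks is not consumed and won't appear in the result.
Scanning left to right: at [2:3] → 'c'; at [5:7] → 'bj'; at [9:10] → 'k'.
With no groups in the pattern, `findall` gives back each whole match — 3 here.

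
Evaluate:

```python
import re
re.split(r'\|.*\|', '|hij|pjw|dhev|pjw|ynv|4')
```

Matches to split on: at [0:22] → '|hij|pjw|dhev|pjw|ynv|'.
The string is cut at each match, leaving 2 pieces.

['', '4']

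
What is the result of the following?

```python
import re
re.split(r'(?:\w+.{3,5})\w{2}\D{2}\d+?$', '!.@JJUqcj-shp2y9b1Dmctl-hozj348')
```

['!.@JJUqcj-', '']

Each match becomes a cut point; 2 segments remain.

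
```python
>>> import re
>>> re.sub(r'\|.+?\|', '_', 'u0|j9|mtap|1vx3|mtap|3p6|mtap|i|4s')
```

Lazy quantifiers expand one character at a time until the remainder of the pattern can match.
Each match is replaced by '_'.

'u0_mtap_mtap_mtap_4s'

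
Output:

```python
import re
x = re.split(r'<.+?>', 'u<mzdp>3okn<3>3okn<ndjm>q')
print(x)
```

['u', '3okn', '3okn', 'q']

Lazy quantifiers expand one character at a time until the remainder of the pattern can match.
Matches to split on: at [1:7] → '<mzdp>'; at [11:14] → '<3>'; at [18:24] → '<ndjm>'.
`split` removes every match and returns the 4 fragments in between.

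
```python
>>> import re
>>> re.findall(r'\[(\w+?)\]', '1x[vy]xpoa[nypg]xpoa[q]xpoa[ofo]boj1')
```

['vy', 'nypg', 'q', 'ofo']

Because there's exactly one group, `findall` drops the full match and keeps group 1 from each hit.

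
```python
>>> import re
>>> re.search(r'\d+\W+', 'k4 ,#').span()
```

This matches one or more of a digit; then one or more of a non-word character.
`re.search` tries every starting position until one works.
The match spans [1:5] → '4 ,#'.

(1, 5)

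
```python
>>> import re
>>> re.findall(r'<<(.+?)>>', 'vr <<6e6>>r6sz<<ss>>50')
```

['6e6', 'ss']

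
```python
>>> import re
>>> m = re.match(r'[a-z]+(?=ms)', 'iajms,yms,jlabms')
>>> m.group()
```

`match` is anchored at position 0; if the pattern doesn't fit there, it returns None.
The match spans [0:3] → 'iaj'.

'iaj'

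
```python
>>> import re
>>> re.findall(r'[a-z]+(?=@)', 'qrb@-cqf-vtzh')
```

['qrb']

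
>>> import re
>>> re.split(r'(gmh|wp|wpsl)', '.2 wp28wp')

['.2 ', 'wp', '28', 'wp', '']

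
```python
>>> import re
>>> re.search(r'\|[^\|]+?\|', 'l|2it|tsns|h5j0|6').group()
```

'|2it|'

The match spans [1:6] → '|2it|'.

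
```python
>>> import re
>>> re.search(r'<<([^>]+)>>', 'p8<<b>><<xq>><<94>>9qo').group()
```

'<<b>>'

`re.search` tries every starting position until one works.
The match spans [2:7] → '<<b>>'.
Captured: group 1 = 'b'.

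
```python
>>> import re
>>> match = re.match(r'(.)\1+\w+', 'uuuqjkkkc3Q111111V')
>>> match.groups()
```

('u',)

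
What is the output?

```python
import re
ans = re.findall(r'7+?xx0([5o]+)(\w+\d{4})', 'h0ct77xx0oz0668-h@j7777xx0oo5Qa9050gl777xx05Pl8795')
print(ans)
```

Pattern: one or more of a literal '7' (lazy), then the literal 'xx0'; then one or more of one of [5o] (captured); then one or more of a word character, then exactly 4 of a digit (captured).
Matches: at [4:15] match '77xx0oz0668', groups = ('o', 'z0668'); at [19:50] match '7777xx0oo5Qa9050gl777xx05Pl8795', groups = ('oo5', 'Qa9050gl777xx05Pl8795').
2 groups means each result is a tuple of 2 captured strings — 2 here.

[('o', 'z0668'), ('oo5', 'Qa9050gl777xx05Pl8795')]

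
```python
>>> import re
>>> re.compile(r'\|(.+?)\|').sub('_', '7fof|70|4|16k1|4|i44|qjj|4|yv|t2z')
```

'7fof_4_4_qjj_yv|t2z'

The `?` after the quantifier makes it lazy — it takes as little as possible before letting the rest of the pattern try.
Matches: at [4:8] → '|70|'; at [9:15] → '|16k1|'; at [16:21] → '|i44|'; at [24:27] → '|4|'.
`sub` substitutes '_' at each match site.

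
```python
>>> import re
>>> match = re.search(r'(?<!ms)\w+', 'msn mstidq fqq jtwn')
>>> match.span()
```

The negative lookahead/lookbehind blocks any match where the forbidden context is present.
The match spans [0:3] → 'msn'.

(0, 3)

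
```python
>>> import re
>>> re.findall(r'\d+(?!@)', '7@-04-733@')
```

`(?!…)`/`(?<!…)` only lets a position through if the neighbouring text does NOT match; no characters are consumed.
Since nothing is captured, `findall` lists the 2 matched substrings directly.

['04', '73']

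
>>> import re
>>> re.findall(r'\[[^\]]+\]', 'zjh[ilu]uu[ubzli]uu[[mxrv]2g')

No capturing groups, so `findall` returns the 3 full match strings.

['[ilu]', '[ubzli]', '[[mxrv]']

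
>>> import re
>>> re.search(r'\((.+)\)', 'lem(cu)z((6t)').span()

`re.search` scans for the first position where the pattern succeeds.
The match spans [3:13] → '(cu)z((6t)'.
Captured: group 1 = 'cu)z((6t'.

(3, 13)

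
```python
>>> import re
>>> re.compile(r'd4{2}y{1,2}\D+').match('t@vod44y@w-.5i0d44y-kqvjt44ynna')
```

None

The pattern matches a literal 'd', then exactly 2 of a literal '4', then 1 to 2 of a literal 'y'; then one or more of a non-digit.
`match` is anchored at position 0; if the pattern doesn't fit there, it returns None.
Here the pattern fails at index 0, so the call returns None.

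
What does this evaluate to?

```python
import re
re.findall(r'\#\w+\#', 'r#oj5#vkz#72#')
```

Matches: at [1:6] → '#oj5#'; at [9:13] → '#72#'.
Since nothing is captured, `findall` lists the 2 matched substrings directly.

['#oj5#', '#72#']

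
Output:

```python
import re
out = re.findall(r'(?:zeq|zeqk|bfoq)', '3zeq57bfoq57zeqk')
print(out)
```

['zeq', 'bfoq', 'zeq']

Alternation isn't longest-match — the leftmost alternative that fits at this position is chosen.
`findall` yields the raw match text (3 of them) because the pattern has no groups.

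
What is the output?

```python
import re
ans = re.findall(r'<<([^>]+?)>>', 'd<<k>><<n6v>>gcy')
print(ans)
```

['k', 'n6v']

Scanning left to right: at [1:6] match '<<k>>', group 1 = 'k'; at [6:13] match '<<n6v>>', group 1 = 'n6v'.
Because there's exactly one group, `findall` drops the full match and keeps group 1 from each hit.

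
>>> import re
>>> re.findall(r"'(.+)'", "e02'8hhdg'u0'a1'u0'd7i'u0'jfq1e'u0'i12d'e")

["8hhdg'u0'a1'u0'd7i'u0'jfq1e'u0'i12d"]

Matches: at [3:40] match "'8hhdg'u0'a1'u0'd7i'u0'jfq1e'u0'i12d'", group 1 = "8hhdg'u0'a1'u0'd7i'u0'jfq1e'u0'i12d".
Because there's exactly one group, `findall` drops the full match and keeps group 1 from the one hit.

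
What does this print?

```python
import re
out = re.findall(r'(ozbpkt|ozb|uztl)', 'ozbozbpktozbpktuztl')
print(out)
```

['ozb', 'ozbpkt', 'ozbpkt', 'uztl']

Alternation tries branches left to right and keeps the first one that lets the overall match succeed at that position.
Because there's exactly one group, `findall` drops the full match and keeps group 1 from each hit.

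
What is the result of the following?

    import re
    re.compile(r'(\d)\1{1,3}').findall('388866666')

`\1` is not a pattern — it's the concrete string captured by group 1, re-applied verbatim.
Because there's exactly one group, `findall` drops the full match and keeps group 1 from each hit.

['8', '6']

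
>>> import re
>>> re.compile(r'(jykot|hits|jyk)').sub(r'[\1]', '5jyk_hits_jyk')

'5[jyk]_[hits]_[jyk]'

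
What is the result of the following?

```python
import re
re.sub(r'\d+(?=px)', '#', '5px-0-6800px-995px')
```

'#px-0-#px-#px'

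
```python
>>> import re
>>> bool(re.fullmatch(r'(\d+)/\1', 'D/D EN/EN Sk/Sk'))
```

`re.fullmatch` is like wrapping the pattern in `^…$` (in single-line mode).
Here the pattern can't cover the whole string, so the call returns None, and `bool(None)` is False.

False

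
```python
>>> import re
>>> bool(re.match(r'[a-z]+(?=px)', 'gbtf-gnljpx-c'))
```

False

`match` is anchored at position 0; if the pattern doesn't fit there, it returns None.
Here the pattern fails at index 0, so the call returns None, and `bool(None)` is False.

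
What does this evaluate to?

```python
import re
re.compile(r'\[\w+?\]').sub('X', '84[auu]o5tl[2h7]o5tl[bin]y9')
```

'84Xo5tlXo5tlXy9'

Matches: at [2:7] → '[auu]'; at [11:16] → '[2h7]'; at [20:25] → '[bin]'.
`sub` substitutes 'X' at each match site.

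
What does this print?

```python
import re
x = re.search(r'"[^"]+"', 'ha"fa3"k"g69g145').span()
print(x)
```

The match spans [2:7] → '"fa3"'.

(2, 7)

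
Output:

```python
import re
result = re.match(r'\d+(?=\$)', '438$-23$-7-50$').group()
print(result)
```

438

With `match`, the pattern is implicitly anchored at the beginning.
The match spans [0:3] → '438'.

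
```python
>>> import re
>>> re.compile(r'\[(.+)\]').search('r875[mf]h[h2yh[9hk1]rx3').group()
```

'[mf]h[h2yh[9hk1]'

`re.search` tries every starting position until one works.
The match spans [4:20] → '[mf]h[h2yh[9hk1]'.
Captured: group 1 = 'mf]h[h2yh[9hk1'.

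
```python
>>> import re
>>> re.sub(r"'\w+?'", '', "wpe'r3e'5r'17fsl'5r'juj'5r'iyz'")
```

'wpe5r5r5r'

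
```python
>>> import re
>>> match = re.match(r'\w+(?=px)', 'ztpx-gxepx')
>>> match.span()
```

(0, 2)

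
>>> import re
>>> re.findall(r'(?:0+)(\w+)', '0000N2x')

['N2x']

The pattern matches one or more of a literal '0' (non-capturing group); then one or more of a word character (captured).
`findall` collects group 1 from the one match (1 total).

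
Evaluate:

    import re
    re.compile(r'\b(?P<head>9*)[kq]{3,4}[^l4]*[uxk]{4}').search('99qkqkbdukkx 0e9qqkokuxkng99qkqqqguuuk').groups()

The match spans [0:38] → '99qkqkbdukkx 0e9qqkokuxkng99qkqqqguuuk'.
Captured: group 1 = '99'.

('99',)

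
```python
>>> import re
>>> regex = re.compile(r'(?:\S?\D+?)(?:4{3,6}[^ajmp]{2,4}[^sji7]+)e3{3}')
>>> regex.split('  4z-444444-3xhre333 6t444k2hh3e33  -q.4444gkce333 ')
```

['  ', ' ']

This matches optionally a non-whitespace character, then one or more of a non-digit (lazy) (non-capturing group); then 3 to 6 of a literal '4', then 2 to 4 of any character except [ajmp], then one or more of any character except [sji7] (non-capturing group); then the literal 'e', then exactly 3 of the literal '3'.
Matches to split on: at [2:50] → '4z-444444-3xhre333 6t444k2hh3e33  -q.4444gkce333'.
Splitting on the pattern gives 2 pieces.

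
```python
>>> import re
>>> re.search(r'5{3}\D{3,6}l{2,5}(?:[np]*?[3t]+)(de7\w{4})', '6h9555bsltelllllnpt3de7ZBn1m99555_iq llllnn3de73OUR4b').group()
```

'555bsltelllllnpt3de7ZBn1'

The pattern matches exactly 3 of the literal '5', then 3 to 6 of a non-digit, then 2 to 5 of a literal 'l'; then zero or more of one of [np] (lazy), then one or more of one of [3t] (non-capturing group); then the literal 'de7', then exactly 4 of a word character (captured).
`re.search` tries every starting position until one works.
The match spans [3:27] → '555bsltelllllnpt3de7ZBn1'.
Captured: group 1 = 'de7ZBn1'.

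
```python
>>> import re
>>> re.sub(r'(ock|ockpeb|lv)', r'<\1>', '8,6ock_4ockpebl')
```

Alternation tries branches left to right and keeps the first one that lets the overall match succeed at that position.
Matches: at [3:6] → 'ock'; at [8:11] → 'ock'.
The replacement refers to a captured group, so each match is rewritten using its own captured text.

'8,6<ock>_4<ock>pebl'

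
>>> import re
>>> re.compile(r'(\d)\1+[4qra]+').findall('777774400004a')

['7', '0']

After group 1 captures some text, `\1` only succeeds where that same text appears again.
Walking the string: at [0:7] match '7777744', group 1 = '7'; at [7:13] match '00004a', group 1 = '0'.
`findall` collects group 1 from each match (2 total).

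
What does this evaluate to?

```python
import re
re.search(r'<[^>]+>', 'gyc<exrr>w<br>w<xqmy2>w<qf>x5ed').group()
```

'<exrr>'

`re.search` tries every starting position until one works.
The match spans [3:9] → '<exrr>'.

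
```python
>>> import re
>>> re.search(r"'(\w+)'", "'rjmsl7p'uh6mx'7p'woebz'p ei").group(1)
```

`re.search` scans for the first position where the pattern succeeds.
The match spans [0:9] → "'rjmsl7p'".
Captured: group 1 = 'rjmsl7p'.

'rjmsl7p'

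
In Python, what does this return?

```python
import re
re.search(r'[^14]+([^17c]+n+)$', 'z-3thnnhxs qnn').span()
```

Pattern: one or more of any character except [14]; then one or more of any character except [17c], then one or more of the literal 'n' (captured); then anchored at the end.
`re.search` tries every starting position until one works.
The match spans [0:14] → 'z-3thnnhxs qnn'.
Captured: group 1 = 'nn'.

(0, 14)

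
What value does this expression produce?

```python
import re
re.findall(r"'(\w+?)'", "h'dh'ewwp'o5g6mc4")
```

['dh']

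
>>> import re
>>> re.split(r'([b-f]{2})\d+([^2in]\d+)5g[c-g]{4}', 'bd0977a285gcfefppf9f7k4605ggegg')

['', 'bd', 'a28', 'ppf9f7k4605ggegg']

This matches exactly 2 of a character in [b-f] (captured); then one or more of a digit; then any character except [2in], then one or more of a digit (captured); then the literal '5g', then exactly 4 of a character in [c-g].
Matches to split on: at [0:15] → 'bd0977a285gcfef'.
`re.split` interleaves the captured-group text with the surrounding fragments.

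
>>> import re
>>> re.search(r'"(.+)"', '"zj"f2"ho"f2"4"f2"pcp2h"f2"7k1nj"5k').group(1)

'zj"f2"ho"f2"4"f2"pcp2h"f2"7k1nj'

Unlike `match`, `search` isn't anchored — it looks for the pattern anywhere in the string.
The match spans [0:33] → '"zj"f2"ho"f2"4"f2"pcp2h"f2"7k1nj"'.
Captured: group 1 = 'zj"f2"ho"f2"4"f2"pcp2h"f2"7k1nj'.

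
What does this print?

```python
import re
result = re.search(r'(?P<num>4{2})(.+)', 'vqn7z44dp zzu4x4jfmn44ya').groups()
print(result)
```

Pattern: exactly 2 of a literal '4' (captured as 'num'); then one or more of any character (captured).
Unlike `match`, `search` isn't anchored — it looks for the pattern anywhere in the string.
The match spans [5:24] → '44dp zzu4x4jfmn44ya'.
Captured: group 1 = '44', group 2 = 'dp zzu4x4jfmn44ya'.

('44', 'dp zzu4x4jfmn44ya')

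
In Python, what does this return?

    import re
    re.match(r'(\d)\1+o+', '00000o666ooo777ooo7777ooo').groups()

After group 1 captures some text, `\1` only succeeds where that same text appears again.
`re.match` only tries the pattern at the start of the string.
The match spans [0:6] → '00000o'.
Captured: group 1 = '0'.

('0',)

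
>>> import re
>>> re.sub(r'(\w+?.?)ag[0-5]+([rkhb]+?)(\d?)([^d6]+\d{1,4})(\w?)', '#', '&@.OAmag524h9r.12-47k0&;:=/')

The pattern matches one or more of a word character (lazy), then optionally any character (captured); then the literal 'ag', then one or more of a character in [0-5]; then one or more of one of [rkhb] (lazy) (captured); then optionally a digit (captured); then one or more of any character except [d6], then 1 to 4 of a digit (captured); then optionally a word character (captured).
Matches: at [3:22] → 'OAmag524h9r.12-47k0'.
Every occurrence is swapped for '#'.

'&@.#&;:=/'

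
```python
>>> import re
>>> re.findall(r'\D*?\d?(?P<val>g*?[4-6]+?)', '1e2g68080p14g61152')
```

Pattern: zero or more of a non-digit (lazy), then optionally a digit; then zero or more of a literal 'g' (lazy), then one or more of a character in [4-6] (lazy) (captured as 'val').
Walking the string: at [1:5] match 'e2g6', group 1 = 'g6'; at [9:12] match 'p14', group 1 = '4'; at [12:14] match 'g6', group 1 = 'g6'; at [15:17] match '15', group 1 = '5'.
`findall` collects group 1 from each match (4 total).

['g6', '4', 'g6', '5']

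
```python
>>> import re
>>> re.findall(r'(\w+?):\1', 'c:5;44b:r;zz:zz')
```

The backreference `\1` re-matches whatever the first group consumed, character for character.
Scanning left to right: at [10:15] match 'zz:zz', group 1 = 'zz'.
With a single group, `findall` returns only what that group captured — 1 item.

['zz']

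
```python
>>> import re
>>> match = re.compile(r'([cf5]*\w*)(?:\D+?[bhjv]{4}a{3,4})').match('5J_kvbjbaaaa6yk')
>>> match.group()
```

This matches zero or more of one of [cf5], then zero or more of a word character (captured); then one or more of a non-digit (lazy), then exactly 4 of one of [bhjv], then 3 to 4 of a literal 'a' (non-capturing group).
With `match`, the pattern is implicitly anchored at the beginning.
The match spans [0:12] → '5J_kvbjbaaaa'.
Captured: group 1 = '5J_'.

'5J_kvbjbaaaa'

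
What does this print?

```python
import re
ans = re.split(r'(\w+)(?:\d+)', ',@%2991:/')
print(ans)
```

[',@%', '299', ':/']

This matches one or more of a word character (captured); then one or more of a digit (non-capturing group).
Matches to split on: at [3:7] → '2991'.
With a capturing group present, the delimiter's captured portion is kept in the result list.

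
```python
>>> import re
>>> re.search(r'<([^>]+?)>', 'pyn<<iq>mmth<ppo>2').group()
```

'<<iq>'

`re.search` tries every starting position until one works.
The match spans [3:8] → '<<iq>'.
Captured: group 1 = '<iq'.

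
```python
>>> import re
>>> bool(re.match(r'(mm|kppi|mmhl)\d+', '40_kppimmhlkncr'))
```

False

`re.match` won't scan ahead — the pattern has to work from the very first character.
Here the pattern fails at index 0, so the call returns None, and `bool(None)` is False.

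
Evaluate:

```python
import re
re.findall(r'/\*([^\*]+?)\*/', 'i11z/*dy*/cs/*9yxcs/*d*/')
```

['dy', 'd']

With a single group, `findall` returns only what that group captured — 2 items.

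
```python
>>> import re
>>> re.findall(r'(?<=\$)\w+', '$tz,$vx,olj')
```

The `(?=…)`/`(?<=…)` assertion just peeks at neighbouring text; it doesn't advance the match position.
No capturing groups, so `findall` returns the 2 full match strings.

['tz', 'vx']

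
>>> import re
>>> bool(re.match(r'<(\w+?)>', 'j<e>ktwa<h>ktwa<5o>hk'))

False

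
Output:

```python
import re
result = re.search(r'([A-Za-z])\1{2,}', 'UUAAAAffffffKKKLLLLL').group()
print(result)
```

AAAA

`\1` is not a pattern — it's the concrete string captured by group 1, re-applied verbatim.
Unlike `match`, `search` isn't anchored — it looks for the pattern anywhere in the string.
The match spans [2:6] → 'AAAA'.
Captured: group 1 = 'A'.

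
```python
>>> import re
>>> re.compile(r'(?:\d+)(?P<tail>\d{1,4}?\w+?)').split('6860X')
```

['', '0X', '']

Pattern: one or more of a digit (non-capturing group); then 1 to 4 of a digit (lazy), then one or more of a word character (lazy) (captured as 'tail').
Matches to split on: at [0:5] → '6860X'.
With a capturing group present, the delimiter's captured portion is kept in the result list.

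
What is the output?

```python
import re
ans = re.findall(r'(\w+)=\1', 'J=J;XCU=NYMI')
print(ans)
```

['J']

The backreference `\1` re-matches whatever the first group consumed, character for character.
One capturing group, so `findall` returns just the captured substring from the one match — 1 in all.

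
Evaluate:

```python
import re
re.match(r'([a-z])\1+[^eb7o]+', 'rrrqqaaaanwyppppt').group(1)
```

'r'

The match spans [0:17] → 'rrrqqaaaanwyppppt'.
Captured: group 1 = 'r'.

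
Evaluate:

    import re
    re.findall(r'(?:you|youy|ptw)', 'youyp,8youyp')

['you', 'you']

Branches in `(...|...)` are attempted left-to-right; the first branch that allows the whole pattern to succeed is taken.
Matches: at [0:3] → 'you'; at [7:10] → 'you'.
Since nothing is captured, `findall` lists the 2 matched substrings directly.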